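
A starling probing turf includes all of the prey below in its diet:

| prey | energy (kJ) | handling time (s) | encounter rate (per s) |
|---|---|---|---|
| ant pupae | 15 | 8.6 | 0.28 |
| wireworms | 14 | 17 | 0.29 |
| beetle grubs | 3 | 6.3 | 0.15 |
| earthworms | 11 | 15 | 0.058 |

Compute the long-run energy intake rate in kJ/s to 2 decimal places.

R = (0.28×15 + 0.29×14 + 0.15×3 + 0.058×11) / (1 + 0.28×8.6 + 0.29×17 + 0.15×6.3 + 0.058×15) = 9.348/10.15 = 0.9207 kJ/s.

0.92 kJ/s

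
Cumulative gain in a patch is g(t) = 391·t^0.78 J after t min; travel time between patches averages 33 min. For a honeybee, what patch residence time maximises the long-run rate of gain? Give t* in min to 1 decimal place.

117.0 min

Maximise g(t)/(T+t): set derivative to zero → g'(t)(T+t) = g(t).
g'(t) = 0.78·391·t^-0.22. Setting 0.78·391·t^-0.22 = 391·t^0.78/(33+t) gives 0.78(33+t) = t, so 0.22·t = 0.78×33.
t* = 0.78×33/0.22 = 117 min.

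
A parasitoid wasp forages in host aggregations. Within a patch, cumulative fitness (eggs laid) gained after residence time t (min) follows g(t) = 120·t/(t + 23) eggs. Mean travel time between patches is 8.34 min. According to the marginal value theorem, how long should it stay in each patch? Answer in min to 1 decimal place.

By the marginal value theorem, leave when the instantaneous gain rate g'(t) equals the habitat-wide average g(t)/(T + t).
g'(t) = 120·23/(t + 23)². Setting 120·23/(t+23)² = 120t/[(t+23)(8.34+t)] gives 23(8.34+t) = t(t+23), so t² = 23×8.34 = 191.8.
t* = √191.8 = 13.85 min.

13.8 min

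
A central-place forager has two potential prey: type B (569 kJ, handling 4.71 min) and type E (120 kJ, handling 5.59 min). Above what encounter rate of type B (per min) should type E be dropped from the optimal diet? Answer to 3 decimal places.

Drop type E once their profitability E₂/h₂ falls below the rate achievable on type B alone: E₂/h₂ = λE₁/(1 + λh₁).
Solve for λ: λE₁h₂ = E₂(1 + λh₁) → λ(E₁h₂ − E₂h₁) = E₂ → λ = E₂/(E₁h₂ − E₂h₁).
λ = 120/(569×5.59 − 120×4.71) = 120/2616 = 0.04588 per min.

0.046 per min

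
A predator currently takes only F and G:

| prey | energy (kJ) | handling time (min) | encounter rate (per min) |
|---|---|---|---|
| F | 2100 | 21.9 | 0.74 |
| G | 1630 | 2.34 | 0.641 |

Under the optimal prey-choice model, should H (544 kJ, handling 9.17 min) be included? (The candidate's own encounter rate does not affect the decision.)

No

Intake rate on the current diet: R = (0.74×2100 + 0.641×1630) / (1 + 0.74×21.9 + 0.641×2.34) = 2599/18.71 = 138.9 kJ/min.
Profitability of H: 544/9.17 = 59.32 kJ/min.
59.32 < 138.9, so adding H would lower the average — exclude it.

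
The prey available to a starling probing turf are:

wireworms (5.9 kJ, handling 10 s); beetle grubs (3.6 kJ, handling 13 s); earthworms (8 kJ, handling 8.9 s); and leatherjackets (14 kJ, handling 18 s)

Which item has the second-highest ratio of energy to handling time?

In descending order of E/h:
earthworms: 8/8.9 = 0.899 kJ/s
leatherjackets: 14/18 = 0.778 kJ/s
wireworms: 5.9/10 = 0.59 kJ/s
beetle grubs: 3.6/13 = 0.277 kJ/s

leatherjackets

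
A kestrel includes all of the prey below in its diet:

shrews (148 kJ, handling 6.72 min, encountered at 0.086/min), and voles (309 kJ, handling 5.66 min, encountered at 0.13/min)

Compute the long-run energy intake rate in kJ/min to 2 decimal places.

Energy encountered per unit search time: 0.086×148 + 0.13×309 = 52.9 kJ/min.
Handling time per unit search time: 0.086×6.72 + 0.13×5.66 = 1.314.
Rate = 52.9/(1 + 1.314) = 22.86 kJ/min.

22.86 kJ/min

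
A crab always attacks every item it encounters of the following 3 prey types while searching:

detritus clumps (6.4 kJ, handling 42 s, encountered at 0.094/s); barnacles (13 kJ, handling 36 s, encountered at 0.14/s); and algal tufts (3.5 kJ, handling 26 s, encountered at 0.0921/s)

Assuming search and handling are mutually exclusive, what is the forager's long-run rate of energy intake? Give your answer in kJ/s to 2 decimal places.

0.22 kJ/s

R = Σλ_iE_i / (1 + Σλ_ih_i)
Numerator: 0.094×6.4 + 0.14×13 + 0.0921×3.5 = 2.744
Denominator: 1 + 0.094×42 + 0.14×36 + 0.0921×26 = 12.38
R = 2.744/12.38 = 0.2216 kJ/s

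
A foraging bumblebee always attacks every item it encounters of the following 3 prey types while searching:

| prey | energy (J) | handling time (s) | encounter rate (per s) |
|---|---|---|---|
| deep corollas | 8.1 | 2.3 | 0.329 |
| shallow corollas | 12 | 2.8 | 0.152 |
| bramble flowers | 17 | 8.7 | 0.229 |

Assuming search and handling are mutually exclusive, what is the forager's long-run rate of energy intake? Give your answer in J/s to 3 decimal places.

2.008 J/s

Energy encountered per unit search time: 0.329×8.1 + 0.152×12 + 0.229×17 = 8.382 J/s.
Handling time per unit search time: 0.329×2.3 + 0.152×2.8 + 0.229×8.7 = 3.175.
Rate = 8.382/(1 + 3.175) = 2.008 J/s.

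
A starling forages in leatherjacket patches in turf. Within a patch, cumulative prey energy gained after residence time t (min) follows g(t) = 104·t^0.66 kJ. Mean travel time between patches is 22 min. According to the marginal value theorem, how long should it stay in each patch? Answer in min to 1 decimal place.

By the marginal value theorem, leave when the instantaneous gain rate g'(t) equals the habitat-wide average g(t)/(T + t).
g'(t) = 0.66·104·t^-0.34. Setting 0.66·104·t^-0.34 = 104·t^0.66/(22+t) gives 0.66(22+t) = t, so 0.34·t = 0.66×22.
t* = 0.66×22/0.34 = 42.71 min.

42.7 min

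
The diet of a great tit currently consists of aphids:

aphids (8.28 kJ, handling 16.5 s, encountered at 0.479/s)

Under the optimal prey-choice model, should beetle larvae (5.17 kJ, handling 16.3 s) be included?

Intake rate on the current diet: R = (0.479×8.28) / (1 + 0.479×16.5) = 3.966/8.903 = 0.4455 kJ/s.
Profitability of beetle larvae: 5.17/16.3 = 0.3172 kJ/s.
0.3172 < 0.4455, so adding beetle larvae would lower the average — exclude it.

No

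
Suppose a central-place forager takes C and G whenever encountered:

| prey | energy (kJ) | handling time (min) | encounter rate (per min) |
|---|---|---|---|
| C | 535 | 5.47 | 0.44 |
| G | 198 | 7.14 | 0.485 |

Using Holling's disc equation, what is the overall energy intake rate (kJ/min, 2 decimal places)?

48.25 kJ/min

Energy encountered per unit search time: 0.44×535 + 0.485×198 = 331.4 kJ/min.
Handling time per unit search time: 0.44×5.47 + 0.485×7.14 = 5.87.
Rate = 331.4/(1 + 5.87) = 48.25 kJ/min.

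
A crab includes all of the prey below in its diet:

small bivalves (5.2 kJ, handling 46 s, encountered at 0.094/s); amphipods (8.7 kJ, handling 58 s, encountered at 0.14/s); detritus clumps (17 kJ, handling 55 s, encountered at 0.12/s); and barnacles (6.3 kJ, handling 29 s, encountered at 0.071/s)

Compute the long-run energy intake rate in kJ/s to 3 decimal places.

R = (0.094×5.2 + 0.14×8.7 + 0.12×17 + 0.071×6.3) / (1 + 0.094×46 + 0.14×58 + 0.12×55 + 0.071×29) = 4.194/22.1 = 0.1898 kJ/s.

0.190 kJ/s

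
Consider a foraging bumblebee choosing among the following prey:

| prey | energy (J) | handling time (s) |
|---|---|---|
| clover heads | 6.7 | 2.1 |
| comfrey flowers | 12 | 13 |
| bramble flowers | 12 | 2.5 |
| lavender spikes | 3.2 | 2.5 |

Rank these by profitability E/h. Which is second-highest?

clover heads

Profitability E/h (J/s): clover heads = 6.7/2.1 = 3.19, comfrey flowers = 12/13 = 0.923, bramble flowers = 12/2.5 = 4.8, lavender spikes = 3.2/2.5 = 1.28.
Ranked: bramble flowers > clover heads > lavender spikes > comfrey flowers.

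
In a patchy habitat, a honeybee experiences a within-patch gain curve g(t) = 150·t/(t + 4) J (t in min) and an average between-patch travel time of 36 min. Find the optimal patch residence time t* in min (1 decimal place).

Maximise g(t)/(T+t): set derivative to zero → g'(t)(T+t) = g(t).
g'(t) = 150·4/(t + 4)². Setting 150·4/(t+4)² = 150t/[(t+4)(36+t)] gives 4(36+t) = t(t+4), so t² = 4×36 = 144.
t* = √144 = 12 min.

12.0 min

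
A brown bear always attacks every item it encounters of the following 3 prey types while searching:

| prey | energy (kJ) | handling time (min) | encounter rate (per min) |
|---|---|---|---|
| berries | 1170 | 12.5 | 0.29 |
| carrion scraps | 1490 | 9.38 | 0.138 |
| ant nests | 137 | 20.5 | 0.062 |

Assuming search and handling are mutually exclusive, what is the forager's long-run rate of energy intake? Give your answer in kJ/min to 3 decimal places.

76.965 kJ/min

R = Σλ_iE_i / (1 + Σλ_ih_i)
Numerator: 0.29×1170 + 0.138×1490 + 0.062×137 = 553.4
Denominator: 1 + 0.29×12.5 + 0.138×9.38 + 0.062×20.5 = 7.19
R = 553.4/7.19 = 76.97 kJ/min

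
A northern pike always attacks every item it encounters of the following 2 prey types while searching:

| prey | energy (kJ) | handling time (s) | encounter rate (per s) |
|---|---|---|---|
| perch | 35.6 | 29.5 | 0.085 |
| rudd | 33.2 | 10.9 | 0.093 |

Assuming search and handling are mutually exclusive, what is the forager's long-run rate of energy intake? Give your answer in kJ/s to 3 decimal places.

1.352 kJ/s

R = Σλ_iE_i / (1 + Σλ_ih_i)
Numerator: 0.085×35.6 + 0.093×33.2 = 6.114
Denominator: 1 + 0.085×29.5 + 0.093×10.9 = 4.521
R = 6.114/4.521 = 1.352 kJ/s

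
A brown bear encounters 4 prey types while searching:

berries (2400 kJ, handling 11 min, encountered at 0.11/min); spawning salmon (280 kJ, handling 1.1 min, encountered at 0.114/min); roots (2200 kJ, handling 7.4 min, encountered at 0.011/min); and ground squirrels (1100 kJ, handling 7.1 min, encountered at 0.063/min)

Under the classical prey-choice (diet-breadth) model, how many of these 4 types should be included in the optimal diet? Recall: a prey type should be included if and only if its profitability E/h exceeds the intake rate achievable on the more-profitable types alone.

E/h in descending order: roots 297, spawning salmon 255, berries 218, ground squirrels 155 kJ/min. The optimal diet is the largest prefix of this list for which every included type satisfies E_i/h_i > R on the types above it.
Rate on top 1: 22.38. spawning salmon: 255 > 22.38 → include.
Rate on top 2: 46.5. berries: 218 > 46.5 → include.
Rate on top 3: 132.5. ground squirrels: 155 > 132.5 → include.
Optimal diet: roots, spawning salmon, berries, ground squirrels — 4 of 4 types.

4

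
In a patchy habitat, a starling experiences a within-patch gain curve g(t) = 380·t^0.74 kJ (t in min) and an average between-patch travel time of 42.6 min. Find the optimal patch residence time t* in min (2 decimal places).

121.25 min

By the marginal value theorem, leave when the instantaneous gain rate g'(t) equals the habitat-wide average g(t)/(T + t).
g'(t) = 0.74·380·t^-0.26. Setting 0.74·380·t^-0.26 = 380·t^0.74/(42.6+t) gives 0.74(42.6+t) = t, so 0.26·t = 0.74×42.6.
t* = 0.74×42.6/0.26 = 121.2 min.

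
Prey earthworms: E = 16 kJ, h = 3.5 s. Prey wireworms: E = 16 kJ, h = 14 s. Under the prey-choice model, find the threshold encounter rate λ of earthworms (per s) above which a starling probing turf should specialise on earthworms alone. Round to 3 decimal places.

0.095 per s

The zero-one rule: include wireworms iff E₂/h₂ > λE₁/(1+λh₁). Equality gives the switch point.
λE₁h₂ = E₂ + λE₂h₁ ⇒ λ = E₂/(E₁h₂ − E₂h₁) = 16/(224 − 56) = 0.09524 per s.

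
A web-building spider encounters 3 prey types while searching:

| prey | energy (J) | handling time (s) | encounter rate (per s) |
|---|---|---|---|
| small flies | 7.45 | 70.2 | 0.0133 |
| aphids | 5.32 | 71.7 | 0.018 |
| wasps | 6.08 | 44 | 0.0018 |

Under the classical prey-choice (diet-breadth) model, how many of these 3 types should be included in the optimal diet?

3

Rank by E/h (J/s): wasps 0.138, small flies 0.106, aphids 0.0742. Include each in turn until the next type's E/h falls below the running intake rate.
Rate on top 1: 0.01014. small flies: 0.106 > 0.01014 → include.
Rate on top 2: 0.05466. aphids: 0.0742 > 0.05466 → include.
Optimal diet: wasps, small flies, aphids — 3 of 3 types.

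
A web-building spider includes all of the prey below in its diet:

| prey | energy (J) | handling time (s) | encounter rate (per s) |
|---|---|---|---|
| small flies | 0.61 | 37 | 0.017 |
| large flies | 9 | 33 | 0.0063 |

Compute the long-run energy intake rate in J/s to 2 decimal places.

0.04 J/s

R = Σλ_iE_i / (1 + Σλ_ih_i)
Numerator: 0.017×0.61 + 0.0063×9 = 0.06707
Denominator: 1 + 0.017×37 + 0.0063×33 = 1.837
R = 0.06707/1.837 = 0.03651 J/s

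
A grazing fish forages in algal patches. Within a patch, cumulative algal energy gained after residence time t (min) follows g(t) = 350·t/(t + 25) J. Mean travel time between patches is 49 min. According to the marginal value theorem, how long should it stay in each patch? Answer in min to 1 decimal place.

35.0 min

Optimal t* satisfies g'(t*) = g(t*)/(T + t*).
g'(t) = 350·25/(t + 25)². Setting 350·25/(t+25)² = 350t/[(t+25)(49+t)] gives 25(49+t) = t(t+25), so t² = 25×49 = 1225.
t* = √1225 = 35 min.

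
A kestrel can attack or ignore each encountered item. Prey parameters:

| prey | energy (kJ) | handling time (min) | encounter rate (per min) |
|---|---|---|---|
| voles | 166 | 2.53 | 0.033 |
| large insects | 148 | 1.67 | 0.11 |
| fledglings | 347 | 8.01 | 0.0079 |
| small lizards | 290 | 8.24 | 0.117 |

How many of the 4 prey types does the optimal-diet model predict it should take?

4

E/h in descending order: large insects 88.6, voles 65.6, fledglings 43.3, small lizards 35.2 kJ/min. The optimal diet is the largest prefix of this list for which every included type satisfies E_i/h_i > R on the types above it.
Rate on top 1: 13.75. voles: 65.6 > 13.75 → include.
Rate on top 2: 17.17. fledglings: 43.3 > 17.17 → include.
Rate on top 3: 18.41. small lizards: 35.2 > 18.41 → include.
Optimal diet: large insects, voles, fledglings, small lizards — 4 of 4 types.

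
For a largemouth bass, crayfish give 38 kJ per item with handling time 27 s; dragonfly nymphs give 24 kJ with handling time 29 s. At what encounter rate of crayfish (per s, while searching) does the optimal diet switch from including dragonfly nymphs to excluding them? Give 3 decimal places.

The zero-one rule: include dragonfly nymphs iff E₂/h₂ > λE₁/(1+λh₁). Equality gives the switch point.
λE₁h₂ = E₂ + λE₂h₁ ⇒ λ = E₂/(E₁h₂ − E₂h₁) = 24/(1102 − 648) = 0.05286 per s.

0.053 per s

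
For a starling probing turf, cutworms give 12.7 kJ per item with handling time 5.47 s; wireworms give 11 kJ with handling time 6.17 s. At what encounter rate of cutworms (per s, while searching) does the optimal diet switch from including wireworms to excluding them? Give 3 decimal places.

Drop wireworms once their profitability E₂/h₂ falls below the rate achievable on cutworms alone: E₂/h₂ = λE₁/(1 + λh₁).
Solve for λ: λE₁h₂ = E₂(1 + λh₁) → λ(E₁h₂ − E₂h₁) = E₂ → λ = E₂/(E₁h₂ − E₂h₁).
λ = 11/(12.7×6.17 − 11×5.47) = 11/18.19 = 0.6048 per s.

0.605 per s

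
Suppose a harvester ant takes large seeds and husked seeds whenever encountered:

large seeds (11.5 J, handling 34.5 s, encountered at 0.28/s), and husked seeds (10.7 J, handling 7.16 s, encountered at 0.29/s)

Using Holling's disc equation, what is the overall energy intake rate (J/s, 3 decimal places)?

0.496 J/s

Energy encountered per unit search time: 0.28×11.5 + 0.29×10.7 = 6.323 J/s.
Handling time per unit search time: 0.28×34.5 + 0.29×7.16 = 11.74.
Rate = 6.323/(1 + 11.74) = 0.4965 J/s.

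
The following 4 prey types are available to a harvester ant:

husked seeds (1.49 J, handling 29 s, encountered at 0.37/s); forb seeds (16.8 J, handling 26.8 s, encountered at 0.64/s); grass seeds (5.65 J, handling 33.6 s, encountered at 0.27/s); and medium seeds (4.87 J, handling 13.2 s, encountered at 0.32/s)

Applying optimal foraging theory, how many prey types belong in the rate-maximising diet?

Rank by E/h (J/s): forb seeds 0.627, medium seeds 0.369, grass seeds 0.168, husked seeds 0.0514. Include each in turn until the next type's E/h falls below the running intake rate.
Rate on top 1: 0.5923. medium seeds: 0.369 < 0.5923 → exclude; stop.
Optimal diet: forb seeds — 1 of 4 types.

1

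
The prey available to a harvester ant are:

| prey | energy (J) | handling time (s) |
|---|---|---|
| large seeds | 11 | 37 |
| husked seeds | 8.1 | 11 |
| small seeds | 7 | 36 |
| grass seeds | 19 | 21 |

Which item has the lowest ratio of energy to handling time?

Profitability E/h (J/s): large seeds = 11/37 = 0.297, husked seeds = 8.1/11 = 0.736, small seeds = 7/36 = 0.194, grass seeds = 19/21 = 0.905.
Ranked: grass seeds > husked seeds > large seeds > small seeds.

small seeds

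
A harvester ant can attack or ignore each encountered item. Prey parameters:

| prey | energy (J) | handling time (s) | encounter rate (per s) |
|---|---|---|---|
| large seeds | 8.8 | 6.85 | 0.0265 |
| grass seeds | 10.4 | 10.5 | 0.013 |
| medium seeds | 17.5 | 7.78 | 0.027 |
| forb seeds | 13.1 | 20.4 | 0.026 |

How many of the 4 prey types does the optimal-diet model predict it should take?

Rank by E/h (J/s): medium seeds 2.25, large seeds 1.28, grass seeds 0.99, forb seeds 0.642. Include each in turn until the next type's E/h falls below the running intake rate.
Rate on top 1: 0.3905. large seeds: 1.28 > 0.3905 → include.
Rate on top 2: 0.5071. grass seeds: 0.99 > 0.5071 → include.
Rate on top 3: 0.5503. forb seeds: 0.642 > 0.5503 → include.
Optimal diet: medium seeds, large seeds, grass seeds, forb seeds — 4 of 4 types.

4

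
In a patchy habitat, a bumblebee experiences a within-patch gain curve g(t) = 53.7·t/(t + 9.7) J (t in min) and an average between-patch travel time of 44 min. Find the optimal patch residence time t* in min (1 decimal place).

20.7 min

Maximise g(t)/(T+t): set derivative to zero → g'(t)(T+t) = g(t).
g'(t) = 53.7·9.7/(t + 9.7)². Setting 53.7·9.7/(t+9.7)² = 53.7t/[(t+9.7)(44+t)] gives 9.7(44+t) = t(t+9.7), so t² = 9.7×44 = 426.8.
t* = √426.8 = 20.66 min.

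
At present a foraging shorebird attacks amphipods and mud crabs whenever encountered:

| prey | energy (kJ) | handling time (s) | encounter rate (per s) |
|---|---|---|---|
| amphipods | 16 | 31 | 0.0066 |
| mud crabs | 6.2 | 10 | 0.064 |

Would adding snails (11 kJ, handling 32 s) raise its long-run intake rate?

Yes

On amphipods and mud crabs alone, R = ΣλE/(1+Σλh) = 0.5024/1.845 = 0.2724 kJ/s.
snails: E/h = 11/32 = 0.3438 kJ/s.
Since 0.3438 > R, including snails increases the long-run rate.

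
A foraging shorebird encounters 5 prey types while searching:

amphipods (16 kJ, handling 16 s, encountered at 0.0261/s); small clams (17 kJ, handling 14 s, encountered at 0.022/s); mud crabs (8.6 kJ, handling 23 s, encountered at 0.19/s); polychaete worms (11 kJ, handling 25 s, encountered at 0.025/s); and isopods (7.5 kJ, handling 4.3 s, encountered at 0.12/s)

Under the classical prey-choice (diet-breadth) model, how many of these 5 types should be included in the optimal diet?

3

Rank by E/h (kJ/s): isopods 1.74, small clams 1.21, amphipods 1, polychaete worms 0.44, mud crabs 0.374. Include each in turn until the next type's E/h falls below the running intake rate.
Rate on top 1: 0.5937. small clams: 1.21 > 0.5937 → include.
Rate on top 2: 0.6985. amphipods: 1 > 0.6985 → include.
Rate on top 3: 0.7546. polychaete worms: 0.44 < 0.7546 → exclude; stop.
Optimal diet: isopods, small clams, amphipods — 3 of 5 types.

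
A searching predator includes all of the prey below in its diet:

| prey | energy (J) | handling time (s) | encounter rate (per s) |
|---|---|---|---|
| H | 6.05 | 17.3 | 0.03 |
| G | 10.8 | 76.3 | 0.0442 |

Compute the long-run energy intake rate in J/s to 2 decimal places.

0.13 J/s

R = (0.03×6.05 + 0.0442×10.8) / (1 + 0.03×17.3 + 0.0442×76.3) = 0.6589/4.891 = 0.1347 J/s.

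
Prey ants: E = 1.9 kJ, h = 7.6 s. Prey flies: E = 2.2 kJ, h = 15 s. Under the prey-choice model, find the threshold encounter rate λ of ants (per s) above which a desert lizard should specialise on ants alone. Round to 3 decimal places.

Drop flies once their profitability E₂/h₂ falls below the rate achievable on ants alone: E₂/h₂ = λE₁/(1 + λh₁).
Solve for λ: λE₁h₂ = E₂(1 + λh₁) → λ(E₁h₂ − E₂h₁) = E₂ → λ = E₂/(E₁h₂ − E₂h₁).
λ = 2.2/(1.9×15 − 2.2×7.6) = 2.2/11.78 = 0.1868 per s.

0.187 per s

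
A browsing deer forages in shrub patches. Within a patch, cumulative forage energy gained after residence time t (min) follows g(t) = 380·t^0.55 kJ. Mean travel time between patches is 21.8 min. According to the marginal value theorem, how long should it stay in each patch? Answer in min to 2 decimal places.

Optimal t* satisfies g'(t*) = g(t*)/(T + t*).
g'(t) = 0.55·380·t^-0.45. Setting 0.55·380·t^-0.45 = 380·t^0.55/(21.8+t) gives 0.55(21.8+t) = t, so 0.45·t = 0.55×21.8.
t* = 0.55×21.8/0.45 = 26.64 min.

26.64 min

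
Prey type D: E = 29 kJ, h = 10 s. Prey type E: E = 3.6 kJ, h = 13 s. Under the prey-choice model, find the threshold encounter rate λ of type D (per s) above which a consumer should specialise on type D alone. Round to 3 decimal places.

0.011 per s

Drop type E once their profitability E₂/h₂ falls below the rate achievable on type D alone: E₂/h₂ = λE₁/(1 + λh₁).
Solve for λ: λE₁h₂ = E₂(1 + λh₁) → λ(E₁h₂ − E₂h₁) = E₂ → λ = E₂/(E₁h₂ − E₂h₁).
λ = 3.6/(29×13 − 3.6×10) = 3.6/341 = 0.01056 per s.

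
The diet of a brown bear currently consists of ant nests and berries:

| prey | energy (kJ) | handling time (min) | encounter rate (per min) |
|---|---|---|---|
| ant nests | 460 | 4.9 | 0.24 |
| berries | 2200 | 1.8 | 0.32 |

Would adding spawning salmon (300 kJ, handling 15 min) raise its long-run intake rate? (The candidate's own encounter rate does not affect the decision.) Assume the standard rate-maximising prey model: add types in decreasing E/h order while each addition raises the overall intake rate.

No

On ant nests and berries alone, R = ΣλE/(1+Σλh) = 814.4/2.752 = 295.9 kJ/min.
spawning salmon: E/h = 300/15 = 20 kJ/min.
Since 20 < R, time spent handling spawning salmon is better spent searching.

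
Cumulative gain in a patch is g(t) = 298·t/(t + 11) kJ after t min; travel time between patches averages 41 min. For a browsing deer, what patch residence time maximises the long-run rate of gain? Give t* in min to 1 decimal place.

21.2 min

Maximise g(t)/(T+t): set derivative to zero → g'(t)(T+t) = g(t).
g'(t) = 298·11/(t + 11)². Setting 298·11/(t+11)² = 298t/[(t+11)(41+t)] gives 11(41+t) = t(t+11), so t² = 11×41 = 451.
t* = √451 = 21.24 min.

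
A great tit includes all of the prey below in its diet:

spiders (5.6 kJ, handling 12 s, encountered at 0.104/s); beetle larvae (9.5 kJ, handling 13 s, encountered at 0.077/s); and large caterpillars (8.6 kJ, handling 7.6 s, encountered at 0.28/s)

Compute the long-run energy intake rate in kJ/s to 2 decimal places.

0.69 kJ/s

R = (0.104×5.6 + 0.077×9.5 + 0.28×8.6) / (1 + 0.104×12 + 0.077×13 + 0.28×7.6) = 3.722/5.377 = 0.6922 kJ/s.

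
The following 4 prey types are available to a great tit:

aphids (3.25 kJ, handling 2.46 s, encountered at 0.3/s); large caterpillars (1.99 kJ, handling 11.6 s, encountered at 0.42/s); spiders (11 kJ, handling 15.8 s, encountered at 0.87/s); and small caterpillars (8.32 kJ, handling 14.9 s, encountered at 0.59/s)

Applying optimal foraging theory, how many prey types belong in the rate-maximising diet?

E/h in descending order: aphids 1.32, spiders 0.696, small caterpillars 0.558, large caterpillars 0.172 kJ/s. The optimal diet is the largest prefix of this list for which every included type satisfies E_i/h_i > R on the types above it.
Rate on top 1: 0.561. spiders: 0.696 > 0.561 → include.
Rate on top 2: 0.681. small caterpillars: 0.558 < 0.681 → exclude; stop.
Optimal diet: aphids, spiders — 2 of 4 types.

2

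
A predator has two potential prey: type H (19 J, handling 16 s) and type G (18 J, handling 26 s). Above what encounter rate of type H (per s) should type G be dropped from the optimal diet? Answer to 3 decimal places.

The zero-one rule: include type G iff E₂/h₂ > λE₁/(1+λh₁). Equality gives the switch point.
λE₁h₂ = E₂ + λE₂h₁ ⇒ λ = E₂/(E₁h₂ − E₂h₁) = 18/(494 − 288) = 0.08738 per s.

0.087 per s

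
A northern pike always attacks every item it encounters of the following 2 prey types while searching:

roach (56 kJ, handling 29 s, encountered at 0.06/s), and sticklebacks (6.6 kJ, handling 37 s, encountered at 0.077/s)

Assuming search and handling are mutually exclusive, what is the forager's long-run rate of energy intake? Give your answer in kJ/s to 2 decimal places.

0.69 kJ/s

R = Σλ_iE_i / (1 + Σλ_ih_i)
Numerator: 0.06×56 + 0.077×6.6 = 3.868
Denominator: 1 + 0.06×29 + 0.077×37 = 5.589
R = 3.868/5.589 = 0.6921 kJ/s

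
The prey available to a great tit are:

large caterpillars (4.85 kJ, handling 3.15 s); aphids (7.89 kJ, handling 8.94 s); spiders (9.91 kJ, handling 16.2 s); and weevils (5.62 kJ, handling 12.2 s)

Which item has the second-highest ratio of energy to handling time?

aphids

Profitability E/h (kJ/s): large caterpillars = 4.85/3.15 = 1.54, aphids = 7.89/8.94 = 0.883, spiders = 9.91/16.2 = 0.612, weevils = 5.62/12.2 = 0.461.
Ranked: large caterpillars > aphids > spiders > weevils.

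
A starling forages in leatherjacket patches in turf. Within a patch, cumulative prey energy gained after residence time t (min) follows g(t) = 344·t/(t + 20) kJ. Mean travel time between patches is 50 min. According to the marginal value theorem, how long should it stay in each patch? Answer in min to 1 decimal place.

Maximise g(t)/(T+t): set derivative to zero → g'(t)(T+t) = g(t).
g'(t) = 344·20/(t + 20)². Setting 344·20/(t+20)² = 344t/[(t+20)(50+t)] gives 20(50+t) = t(t+20), so t² = 20×50 = 1000.
t* = √1000 = 31.62 min.

31.6 min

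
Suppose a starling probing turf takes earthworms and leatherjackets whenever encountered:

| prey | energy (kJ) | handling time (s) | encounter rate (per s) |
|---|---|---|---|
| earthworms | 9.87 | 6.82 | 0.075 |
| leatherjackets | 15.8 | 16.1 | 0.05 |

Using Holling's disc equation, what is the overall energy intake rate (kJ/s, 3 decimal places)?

0.661 kJ/s

R = (0.075×9.87 + 0.05×15.8) / (1 + 0.075×6.82 + 0.05×16.1) = 1.53/2.317 = 0.6606 kJ/s.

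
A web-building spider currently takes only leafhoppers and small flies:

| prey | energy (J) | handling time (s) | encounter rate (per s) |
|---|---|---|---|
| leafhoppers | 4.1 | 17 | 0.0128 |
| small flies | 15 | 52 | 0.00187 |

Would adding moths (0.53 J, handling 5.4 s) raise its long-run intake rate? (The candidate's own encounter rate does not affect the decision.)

Current rate: (0.0128×4.1 + 0.00187×15)/(1 + 0.0128×17 + 0.00187×52) = 0.06125 J/s.
moths: E/h = 0.53/5.4 = 0.09815 J/s.
0.09815 > 0.06125, so adding moths raises the average — include it.

Yes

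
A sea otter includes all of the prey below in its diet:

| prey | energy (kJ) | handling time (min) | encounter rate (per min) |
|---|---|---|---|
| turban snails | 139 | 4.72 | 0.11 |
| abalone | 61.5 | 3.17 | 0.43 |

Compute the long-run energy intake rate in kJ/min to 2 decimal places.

Energy encountered per unit search time: 0.11×139 + 0.43×61.5 = 41.73 kJ/min.
Handling time per unit search time: 0.11×4.72 + 0.43×3.17 = 1.882.
Rate = 41.73/(1 + 1.882) = 14.48 kJ/min.

14.48 kJ/min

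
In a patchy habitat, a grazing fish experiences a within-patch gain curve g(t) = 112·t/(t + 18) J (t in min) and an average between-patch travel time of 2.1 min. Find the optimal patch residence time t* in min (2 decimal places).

6.15 min

Optimal t* satisfies g'(t*) = g(t*)/(T + t*).
g'(t) = 112·18/(t + 18)². Setting 112·18/(t+18)² = 112t/[(t+18)(2.1+t)] gives 18(2.1+t) = t(t+18), so t² = 18×2.1 = 37.8.
t* = √37.8 = 6.148 min.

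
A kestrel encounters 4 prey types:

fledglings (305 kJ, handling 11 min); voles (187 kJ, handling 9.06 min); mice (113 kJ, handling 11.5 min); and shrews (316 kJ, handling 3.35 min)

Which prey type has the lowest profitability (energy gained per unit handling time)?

mice

In descending order of E/h:
shrews: 316/3.35 = 94.3 kJ/min
fledglings: 305/11 = 27.7 kJ/min
voles: 187/9.06 = 20.6 kJ/min
mice: 113/11.5 = 9.83 kJ/min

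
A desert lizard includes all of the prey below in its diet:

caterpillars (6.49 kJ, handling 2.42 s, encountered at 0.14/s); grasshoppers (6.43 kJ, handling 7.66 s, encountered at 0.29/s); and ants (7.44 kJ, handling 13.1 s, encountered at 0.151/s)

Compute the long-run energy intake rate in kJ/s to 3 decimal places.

0.704 kJ/s

R = (0.14×6.49 + 0.29×6.43 + 0.151×7.44) / (1 + 0.14×2.42 + 0.29×7.66 + 0.151×13.1) = 3.897/5.538 = 0.7036 kJ/s.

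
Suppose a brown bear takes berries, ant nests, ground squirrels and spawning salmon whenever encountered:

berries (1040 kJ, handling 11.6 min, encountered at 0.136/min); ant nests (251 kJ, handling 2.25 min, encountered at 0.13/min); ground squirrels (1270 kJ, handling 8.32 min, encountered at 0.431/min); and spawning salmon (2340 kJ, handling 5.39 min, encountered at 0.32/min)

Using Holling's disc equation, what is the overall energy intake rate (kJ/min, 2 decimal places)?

179.72 kJ/min

R = (0.136×1040 + 0.13×251 + 0.431×1270 + 0.32×2340) / (1 + 0.136×11.6 + 0.13×2.25 + 0.431×8.32 + 0.32×5.39) = 1470/8.181 = 179.7 kJ/min.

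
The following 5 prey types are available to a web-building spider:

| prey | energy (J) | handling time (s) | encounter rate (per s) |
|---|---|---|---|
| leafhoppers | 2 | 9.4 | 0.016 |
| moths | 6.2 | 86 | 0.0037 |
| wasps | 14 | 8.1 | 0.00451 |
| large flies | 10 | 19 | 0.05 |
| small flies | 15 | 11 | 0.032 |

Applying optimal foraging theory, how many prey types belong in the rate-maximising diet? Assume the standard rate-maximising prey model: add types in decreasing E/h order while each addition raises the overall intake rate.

3

Profitabilities (E/h, J/s): wasps 1.73, small flies 1.36, large flies 0.526, leafhoppers 0.213, moths 0.0721. Add prey in this order while the next type's profitability exceeds the intake rate on those already taken.
Rate on top 1: 0.06091. small flies: 1.36 > 0.06091 → include.
Rate on top 2: 0.3912. large flies: 0.526 > 0.3912 → include.
Rate on top 3: 0.4461. leafhoppers: 0.213 < 0.4461 → exclude; stop.
Optimal diet: wasps, small flies, large flies — 3 of 5 types.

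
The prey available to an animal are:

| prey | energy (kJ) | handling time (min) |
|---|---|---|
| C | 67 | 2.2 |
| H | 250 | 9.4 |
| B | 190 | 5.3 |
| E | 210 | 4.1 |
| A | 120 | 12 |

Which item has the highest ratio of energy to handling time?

Profitability E/h (kJ/min): C = 67/2.2 = 30.5, H = 250/9.4 = 26.6, B = 190/5.3 = 35.8, E = 210/4.1 = 51.2, A = 120/12 = 10.
Ranked: E > B > C > H > A.

E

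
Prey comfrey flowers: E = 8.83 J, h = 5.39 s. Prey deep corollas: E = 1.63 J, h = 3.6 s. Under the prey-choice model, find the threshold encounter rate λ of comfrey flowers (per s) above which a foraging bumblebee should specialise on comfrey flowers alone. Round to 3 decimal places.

Drop deep corollas once their profitability E₂/h₂ falls below the rate achievable on comfrey flowers alone: E₂/h₂ = λE₁/(1 + λh₁).
Solve for λ: λE₁h₂ = E₂(1 + λh₁) → λ(E₁h₂ − E₂h₁) = E₂ → λ = E₂/(E₁h₂ − E₂h₁).
λ = 1.63/(8.83×3.6 − 1.63×5.39) = 1.63/23 = 0.07086 per s.

0.071 per s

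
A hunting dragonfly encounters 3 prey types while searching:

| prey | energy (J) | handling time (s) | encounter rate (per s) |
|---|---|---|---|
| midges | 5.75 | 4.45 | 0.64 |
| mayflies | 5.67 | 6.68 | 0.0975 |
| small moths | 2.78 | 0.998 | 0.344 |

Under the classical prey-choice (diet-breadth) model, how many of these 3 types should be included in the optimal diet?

2

Profitabilities (E/h, J/s): small moths 2.79, midges 1.29, mayflies 0.849. Add prey in this order while the next type's profitability exceeds the intake rate on those already taken.
Rate on top 1: 0.7119. midges: 1.29 > 0.7119 → include.
Rate on top 2: 1.106. mayflies: 0.849 < 1.106 → exclude; stop.
Optimal diet: small moths, midges — 2 of 3 types.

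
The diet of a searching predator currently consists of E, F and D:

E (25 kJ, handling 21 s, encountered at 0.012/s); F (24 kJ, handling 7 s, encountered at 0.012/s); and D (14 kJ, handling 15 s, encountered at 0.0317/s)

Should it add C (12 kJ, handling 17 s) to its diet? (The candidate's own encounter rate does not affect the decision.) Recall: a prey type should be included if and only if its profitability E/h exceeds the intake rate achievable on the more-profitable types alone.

Yes

Current rate: (0.012×25 + 0.012×24 + 0.0317×14)/(1 + 0.012×21 + 0.012×7 + 0.0317×15) = 0.5696 kJ/s.
C: E/h = 12/17 = 0.7059 kJ/s.
0.7059 > 0.5696, so adding C raises the average — include it.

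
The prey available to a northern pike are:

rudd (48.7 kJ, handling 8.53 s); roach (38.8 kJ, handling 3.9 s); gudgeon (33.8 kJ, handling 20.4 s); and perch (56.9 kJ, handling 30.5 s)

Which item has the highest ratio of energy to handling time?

roach

Profitability E/h (kJ/s): rudd = 48.7/8.53 = 5.71, roach = 38.8/3.9 = 9.95, gudgeon = 33.8/20.4 = 1.66, perch = 56.9/30.5 = 1.87.
Ranked: roach > rudd > perch > gudgeon.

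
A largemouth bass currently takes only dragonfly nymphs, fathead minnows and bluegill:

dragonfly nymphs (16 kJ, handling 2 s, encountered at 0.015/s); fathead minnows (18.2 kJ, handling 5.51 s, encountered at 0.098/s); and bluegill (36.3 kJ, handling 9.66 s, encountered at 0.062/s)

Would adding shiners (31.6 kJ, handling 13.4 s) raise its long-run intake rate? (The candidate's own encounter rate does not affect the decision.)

Yes

Current rate: (0.015×16 + 0.098×18.2 + 0.062×36.3)/(1 + 0.015×2 + 0.098×5.51 + 0.062×9.66) = 1.971 kJ/s.
shiners: E/h = 31.6/13.4 = 2.358 kJ/s.
Since 2.358 > R, including shiners increases the long-run rate.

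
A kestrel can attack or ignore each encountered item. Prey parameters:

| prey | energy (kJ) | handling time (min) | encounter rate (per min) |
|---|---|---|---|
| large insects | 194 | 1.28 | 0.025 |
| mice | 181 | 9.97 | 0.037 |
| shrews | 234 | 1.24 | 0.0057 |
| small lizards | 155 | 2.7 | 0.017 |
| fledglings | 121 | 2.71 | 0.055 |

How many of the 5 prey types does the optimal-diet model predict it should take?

Profitabilities (E/h, kJ/min): shrews 189, large insects 152, small lizards 57.4, fledglings 44.6, mice 18.2. Add prey in this order while the next type's profitability exceeds the intake rate on those already taken.
Rate on top 1: 1.324. large insects: 152 > 1.324 → include.
Rate on top 2: 5.951. small lizards: 57.4 > 5.951 → include.
Rate on top 3: 8.128. fledglings: 44.6 > 8.128 → include.
Rate on top 4: 12.54. mice: 18.2 > 12.54 → include.
Optimal diet: shrews, large insects, small lizards, fledglings, mice — 5 of 5 types.

5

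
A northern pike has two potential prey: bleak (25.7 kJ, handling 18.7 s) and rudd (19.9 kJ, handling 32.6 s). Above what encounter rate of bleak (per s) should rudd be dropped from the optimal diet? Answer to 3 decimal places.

0.043 per s

Drop rudd once their profitability E₂/h₂ falls below the rate achievable on bleak alone: E₂/h₂ = λE₁/(1 + λh₁).
Solve for λ: λE₁h₂ = E₂(1 + λh₁) → λ(E₁h₂ − E₂h₁) = E₂ → λ = E₂/(E₁h₂ − E₂h₁).
λ = 19.9/(25.7×32.6 − 19.9×18.7) = 19.9/465.7 = 0.04273 per s.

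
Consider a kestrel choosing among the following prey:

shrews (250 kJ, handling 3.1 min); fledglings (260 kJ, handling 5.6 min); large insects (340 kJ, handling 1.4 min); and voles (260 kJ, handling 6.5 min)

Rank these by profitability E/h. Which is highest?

In descending order of E/h:
large insects: 340/1.4 = 243 kJ/min
shrews: 250/3.1 = 80.6 kJ/min
fledglings: 260/5.6 = 46.4 kJ/min
voles: 260/6.5 = 40 kJ/min

large insects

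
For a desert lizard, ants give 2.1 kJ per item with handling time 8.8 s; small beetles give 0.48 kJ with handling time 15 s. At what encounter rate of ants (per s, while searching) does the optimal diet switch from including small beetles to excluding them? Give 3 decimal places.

0.018 per s

The zero-one rule: include small beetles iff E₂/h₂ > λE₁/(1+λh₁). Equality gives the switch point.
λE₁h₂ = E₂ + λE₂h₁ ⇒ λ = E₂/(E₁h₂ − E₂h₁) = 0.48/(31.5 − 4.224) = 0.0176 per s.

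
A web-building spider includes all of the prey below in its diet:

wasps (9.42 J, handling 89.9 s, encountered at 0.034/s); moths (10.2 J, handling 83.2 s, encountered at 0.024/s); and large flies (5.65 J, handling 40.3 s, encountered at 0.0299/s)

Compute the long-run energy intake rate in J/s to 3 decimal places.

Energy encountered per unit search time: 0.034×9.42 + 0.024×10.2 + 0.0299×5.65 = 0.734 J/s.
Handling time per unit search time: 0.034×89.9 + 0.024×83.2 + 0.0299×40.3 = 6.258.
Rate = 0.734/(1 + 6.258) = 0.1011 J/s.

0.101 J/s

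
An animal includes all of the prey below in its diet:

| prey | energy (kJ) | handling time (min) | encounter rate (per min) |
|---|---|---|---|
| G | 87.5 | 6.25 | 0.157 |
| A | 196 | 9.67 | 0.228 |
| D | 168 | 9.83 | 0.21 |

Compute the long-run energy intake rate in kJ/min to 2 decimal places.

14.99 kJ/min

Energy encountered per unit search time: 0.157×87.5 + 0.228×196 + 0.21×168 = 93.71 kJ/min.
Handling time per unit search time: 0.157×6.25 + 0.228×9.67 + 0.21×9.83 = 5.25.
Rate = 93.71/(1 + 5.25) = 14.99 kJ/min.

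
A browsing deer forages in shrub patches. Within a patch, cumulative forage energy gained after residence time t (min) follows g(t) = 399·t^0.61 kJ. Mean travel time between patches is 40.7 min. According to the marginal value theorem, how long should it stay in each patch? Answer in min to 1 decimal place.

By the marginal value theorem, leave when the instantaneous gain rate g'(t) equals the habitat-wide average g(t)/(T + t).
g'(t) = 0.61·399·t^-0.39. Setting 0.61·399·t^-0.39 = 399·t^0.61/(40.7+t) gives 0.61(40.7+t) = t, so 0.39·t = 0.61×40.7.
t* = 0.61×40.7/0.39 = 63.66 min.

63.7 min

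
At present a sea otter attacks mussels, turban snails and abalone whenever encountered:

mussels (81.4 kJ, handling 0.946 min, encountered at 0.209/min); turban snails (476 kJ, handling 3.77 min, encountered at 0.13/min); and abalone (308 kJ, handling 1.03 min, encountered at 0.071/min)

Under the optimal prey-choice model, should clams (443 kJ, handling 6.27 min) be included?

Current rate: (0.209×81.4 + 0.13×476 + 0.071×308)/(1 + 0.209×0.946 + 0.13×3.77 + 0.071×1.03) = 57.22 kJ/min.
Profitability of clams: 443/6.27 = 70.65 kJ/min.
70.65 > 57.22, so adding clams raises the average — include it.

Yes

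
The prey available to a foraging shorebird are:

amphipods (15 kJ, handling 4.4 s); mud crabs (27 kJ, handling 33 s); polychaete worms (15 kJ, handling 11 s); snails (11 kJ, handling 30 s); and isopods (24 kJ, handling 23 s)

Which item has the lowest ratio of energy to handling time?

snails

Profitability E/h (kJ/s): amphipods = 15/4.4 = 3.41, mud crabs = 27/33 = 0.818, polychaete worms = 15/11 = 1.36, snails = 11/30 = 0.367, isopods = 24/23 = 1.04.
Ranked: amphipods > polychaete worms > isopods > mud crabs > snails.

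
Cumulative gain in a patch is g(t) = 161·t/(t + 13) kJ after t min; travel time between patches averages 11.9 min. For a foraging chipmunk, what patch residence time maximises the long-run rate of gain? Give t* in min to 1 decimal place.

By the marginal value theorem, leave when the instantaneous gain rate g'(t) equals the habitat-wide average g(t)/(T + t).
g'(t) = 161·13/(t + 13)². Setting 161·13/(t+13)² = 161t/[(t+13)(11.9+t)] gives 13(11.9+t) = t(t+13), so t² = 13×11.9 = 154.7.
t* = √154.7 = 12.44 min.

12.4 min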